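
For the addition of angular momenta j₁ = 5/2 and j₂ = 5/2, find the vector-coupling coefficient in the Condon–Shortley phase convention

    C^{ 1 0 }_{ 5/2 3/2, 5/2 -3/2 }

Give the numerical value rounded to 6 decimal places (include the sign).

-0.358569

triangle: 4!·1!·1!/7! = 24/5040
(j±m)!: 4!·1!·1!·4!·1!·1! = 576
prefactor² = (2J+1)·Δ·N² = 288/35
  k=0: +1/(0!·4!·1!·1!·0!·0!) = 1/24
  k=1: −1/(1!·3!·0!·0!·1!·1!) = -1/6
Σ = -1/8  ⇒  CG² = 288/35·(-1/8)² = 9/70
CG = −√(9/70) = -0.358569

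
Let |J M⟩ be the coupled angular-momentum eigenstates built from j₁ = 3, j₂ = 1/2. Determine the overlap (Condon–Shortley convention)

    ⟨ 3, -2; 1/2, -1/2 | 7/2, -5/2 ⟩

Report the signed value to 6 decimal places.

+√(6/7) = +0.925820

triangle: 0!*6!*1!/8! = 720/40320
(j±m)!: 1!*5!*0!*1!*1!*6! = 86400
prefactor² = (2J+1)*Δ*N² = 86400/7
  k=0: +1/(0!*0!*5!*0!*1!*1!) = 1/120
Σ = 1/120  ⇒  CG² = 86400/7*1/120² = 6/7
CG = +√(6/7) = +0.925820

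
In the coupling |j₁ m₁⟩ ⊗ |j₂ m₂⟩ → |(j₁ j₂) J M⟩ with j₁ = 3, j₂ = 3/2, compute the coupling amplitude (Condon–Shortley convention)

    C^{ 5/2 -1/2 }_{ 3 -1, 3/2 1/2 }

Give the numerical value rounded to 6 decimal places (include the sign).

-0.119523

√[6·2!4!1!/8! · 2!4!2!1!2!3!] = √(288/35)
  +(−1)^1/∏(1,1,3,1,1,0)! = -1/6  (running -1/6)
  +(−1)^2/∏(2,0,2,0,2,1)! = 1/8  (running -1/24)
⟨..|..⟩ = √(288/35)·(-1/24) = -0.119523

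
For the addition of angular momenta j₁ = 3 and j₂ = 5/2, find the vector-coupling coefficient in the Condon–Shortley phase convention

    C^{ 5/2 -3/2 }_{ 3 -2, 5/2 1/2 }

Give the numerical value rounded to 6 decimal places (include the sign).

+√(1/14) ≈ +0.267261

j₁+j₂−J=3  J+j₁−j₂=3  J−j₁+j₂=2  j₁+j₂+J+1=9
(j₁±m₁, j₂±m₂, J±M) = (1,5,3,2,1,4)
P² = 288/7
sum k=2..3:
  [2] +1/12 = 1/12
  [3] −1/24 = -1/24
S = 1/24
C² = P²·S² = 1/14 ; C = +0.267261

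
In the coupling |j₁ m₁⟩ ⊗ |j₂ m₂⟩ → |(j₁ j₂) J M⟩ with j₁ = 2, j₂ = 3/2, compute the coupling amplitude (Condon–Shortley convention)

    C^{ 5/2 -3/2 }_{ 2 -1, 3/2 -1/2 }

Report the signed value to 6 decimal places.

triangle: 1!×3!×2!/7! = 12/5040
(j±m)!: 1!×3!×1!×2!×1!×4! = 288
prefactor² = (2J+1)×Δ×N² = 144/35
  k=0: +1/(0!×1!×3!×1!×0!×1!) = 1/6
  k=1: −1/(1!×0!×2!×0!×1!×2!) = -1/4
Σ = -1/12  ⇒  CG² = 144/35×(-1/12)² = 1/35
CG = −√(1/35) = -0.169031

−√(1/35) ≈ -0.169031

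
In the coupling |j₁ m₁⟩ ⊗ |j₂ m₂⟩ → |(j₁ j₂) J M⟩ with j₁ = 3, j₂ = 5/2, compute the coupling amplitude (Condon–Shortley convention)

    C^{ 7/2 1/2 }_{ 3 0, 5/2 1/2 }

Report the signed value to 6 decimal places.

√[8·2!4!3!/10! · 3!3!3!2!4!3!] = √(6912/175)
  +(−1)^0/∏(0,2,3,3,1,0)! = 1/72  (running 1/72)
  +(−1)^1/∏(1,1,2,2,2,1)! = -1/8  (running -1/9)
  +(−1)^2/∏(2,0,1,1,3,2)! = 1/24  (running -5/72)
⟨..|..⟩ = √(6912/175)·(-5/72) = -0.436436

−√(4/21) ≈ -0.436436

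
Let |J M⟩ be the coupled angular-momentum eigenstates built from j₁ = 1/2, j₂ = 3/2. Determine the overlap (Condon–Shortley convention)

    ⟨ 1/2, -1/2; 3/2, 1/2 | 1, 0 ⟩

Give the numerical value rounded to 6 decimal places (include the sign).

-0.707107

j₁+j₂−J=1  J+j₁−j₂=0  J−j₁+j₂=2  j₁+j₂+J+1=4
(j₁±m₁, j₂±m₂, J±M) = (0,1,2,1,1,1)
P² = 1/2
sum k=1..1:
  [1] −1/1 = -1
S = -1
C² = P²·S² = 1/2 ; C = -0.707107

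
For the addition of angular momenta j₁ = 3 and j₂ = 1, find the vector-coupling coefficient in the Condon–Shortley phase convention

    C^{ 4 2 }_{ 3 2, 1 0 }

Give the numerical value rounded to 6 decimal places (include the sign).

√[9·0!6!2!/9! · 5!1!1!1!6!2!] = √(43200/7)
  +(−1)^0/∏(0,0,1,1,5,1)! = 1/120  (running 1/120)
⟨..|..⟩ = √(43200/7)·(1/120) = +0.654654

+√(3/7) ≈ +0.654654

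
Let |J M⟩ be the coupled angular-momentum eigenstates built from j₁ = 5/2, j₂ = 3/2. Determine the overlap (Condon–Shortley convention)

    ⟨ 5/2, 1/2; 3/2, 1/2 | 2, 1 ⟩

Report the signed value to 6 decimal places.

-0.545545  (= −√(25/84))

j₁+j₂−J=2  J+j₁−j₂=3  J−j₁+j₂=1  j₁+j₂+J+1=7
(j₁±m₁, j₂±m₂, J±M) = (3,2,2,1,3,1)
P² = 12/7
sum k=1..2:
  [1] −1/2 = -1/2
  [2] +1/12 = 1/12
S = -5/12
C² = P²·S² = 25/84 ; C = -0.545545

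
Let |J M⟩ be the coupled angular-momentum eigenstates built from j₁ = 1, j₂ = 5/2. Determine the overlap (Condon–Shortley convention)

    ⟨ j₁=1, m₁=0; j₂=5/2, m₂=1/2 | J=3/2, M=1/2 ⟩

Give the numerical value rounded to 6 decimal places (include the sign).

√[4·2!0!3!/6! · 1!1!3!2!2!1!] = √(8/5)
  +(−1)^1/∏(1,1,0,2,0,1)! = -1/2  (running -1/2)
⟨..|..⟩ = √(8/5)·(-1/2) = -0.632456

−√(2/5) ≈ -0.632456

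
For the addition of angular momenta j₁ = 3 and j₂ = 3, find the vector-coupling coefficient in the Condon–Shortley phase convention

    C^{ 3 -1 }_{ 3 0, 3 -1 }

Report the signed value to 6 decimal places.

√[7·3!3!3!/10! · 3!3!2!4!2!4!] = √(864/25)
  +(−1)^0/∏(0,3,3,2,0,1)! = 1/72  (running 1/72)
  +(−1)^1/∏(1,2,2,1,1,2)! = -1/8  (running -1/9)
  +(−1)^2/∏(2,1,1,0,2,3)! = 1/24  (running -5/72)
⟨..|..⟩ = √(864/25)·(-5/72) = -0.408248

-0.408248  (= −√(1/6))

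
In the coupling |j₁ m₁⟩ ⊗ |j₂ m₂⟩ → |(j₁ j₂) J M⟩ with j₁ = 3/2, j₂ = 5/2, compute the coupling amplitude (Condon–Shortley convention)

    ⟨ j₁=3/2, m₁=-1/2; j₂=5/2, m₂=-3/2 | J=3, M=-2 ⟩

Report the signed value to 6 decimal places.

+√(1/12) ≈ +0.288675

j₁+j₂−J=1  J+j₁−j₂=2  J−j₁+j₂=4  j₁+j₂+J+1=8
(j₁±m₁, j₂±m₂, J±M) = (1,2,1,4,1,5)
P² = 48
sum k=0..1:
  [0] +1/12 = 1/12
  [1] −1/24 = -1/24
S = 1/24
C² = P²·S² = 1/12 ; C = +0.288675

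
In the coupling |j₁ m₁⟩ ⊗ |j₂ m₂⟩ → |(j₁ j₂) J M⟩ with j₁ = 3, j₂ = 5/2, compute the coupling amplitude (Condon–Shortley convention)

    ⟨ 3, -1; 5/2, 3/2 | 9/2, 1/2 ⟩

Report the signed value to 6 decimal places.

√[10·1!5!4!/11! · 2!4!4!1!5!4!] = √(184320/77)
  +(−1)^0/∏(0,1,4,4,1,0)! = 1/576  (running 1/576)
  +(−1)^1/∏(1,0,3,3,2,1)! = -1/72  (running -7/576)
⟨..|..⟩ = √(184320/77)·(-7/576) = -0.594588

−√(35/99) ≈ -0.594588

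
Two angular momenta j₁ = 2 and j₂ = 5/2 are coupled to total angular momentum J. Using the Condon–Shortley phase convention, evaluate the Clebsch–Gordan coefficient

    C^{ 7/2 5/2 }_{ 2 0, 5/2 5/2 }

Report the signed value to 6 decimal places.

j₁+j₂−J=1  J+j₁−j₂=3  J−j₁+j₂=4  j₁+j₂+J+1=9
(j₁±m₁, j₂±m₂, J±M) = (2,2,5,0,6,1)
P² = 7680/7
sum k=1..1:
  [1] −1/48 = -1/48
S = -1/48
C² = P²·S² = 10/21 ; C = -0.690066

−√(10/21) = -0.690066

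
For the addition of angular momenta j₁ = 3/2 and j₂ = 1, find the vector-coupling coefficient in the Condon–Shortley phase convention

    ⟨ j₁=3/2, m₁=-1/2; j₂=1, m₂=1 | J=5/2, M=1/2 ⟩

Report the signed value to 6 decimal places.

+0.547723

√[6·0!3!2!/6! · 1!2!2!0!3!2!] = √(24/5)
  +(−1)^0/∏(0,0,2,2,1,0)! = 1/4  (running 1/4)
⟨..|..⟩ = √(24/5)·(1/4) = +0.547723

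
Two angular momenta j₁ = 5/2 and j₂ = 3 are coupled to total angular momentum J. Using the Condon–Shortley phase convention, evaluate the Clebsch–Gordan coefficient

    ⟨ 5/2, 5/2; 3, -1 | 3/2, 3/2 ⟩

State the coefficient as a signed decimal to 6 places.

j₁+j₂−J=4  J+j₁−j₂=1  J−j₁+j₂=2  j₁+j₂+J+1=8
(j₁±m₁, j₂±m₂, J±M) = (5,0,2,4,3,0)
P² = 1152/7
sum k=0..0:
  [0] +1/48 = 1/48
S = 1/48
C² = P²·S² = 1/14 ; C = +0.267261

+√(1/14) = +0.267261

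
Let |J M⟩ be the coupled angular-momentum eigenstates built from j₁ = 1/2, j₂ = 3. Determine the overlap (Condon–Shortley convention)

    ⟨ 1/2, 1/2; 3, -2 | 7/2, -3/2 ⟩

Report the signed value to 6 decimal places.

+0.534522

√[8·0!1!6!/8! · 1!0!1!5!2!5!] = √(28800/7)
  +(−1)^0/∏(0,0,0,1,1,5)! = 1/120  (running 1/120)
⟨..|..⟩ = √(28800/7)·(1/120) = +0.534522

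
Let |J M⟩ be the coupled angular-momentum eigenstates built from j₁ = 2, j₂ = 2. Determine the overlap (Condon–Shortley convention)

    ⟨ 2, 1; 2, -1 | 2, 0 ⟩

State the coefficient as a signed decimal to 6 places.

+√(1/14) ≈ +0.267261

triangle: 2!×2!×2!/7! = 8/5040
(j±m)!: 3!×1!×1!×3!×2!×2! = 144
prefactor² = (2J+1)×Δ×N² = 8/7
  k=0: +1/(0!×2!×1!×1!×1!×1!) = 1/2
  k=1: −1/(1!×1!×0!×0!×2!×2!) = -1/4
Σ = 1/4  ⇒  CG² = 8/7×1/4² = 1/14
CG = +√(1/14) = +0.267261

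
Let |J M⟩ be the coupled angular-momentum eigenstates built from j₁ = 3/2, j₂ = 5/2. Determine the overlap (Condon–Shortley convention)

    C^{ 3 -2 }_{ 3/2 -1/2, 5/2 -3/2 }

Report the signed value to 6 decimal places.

+0.288675

√[7·1!2!4!/8! · 1!2!1!4!1!5!] = √(48)
  +(−1)^0/∏(0,1,2,1,0,3)! = 1/12  (running 1/12)
  +(−1)^1/∏(1,0,1,0,1,4)! = -1/24  (running 1/24)
⟨..|..⟩ = √(48)·(1/24) = +0.288675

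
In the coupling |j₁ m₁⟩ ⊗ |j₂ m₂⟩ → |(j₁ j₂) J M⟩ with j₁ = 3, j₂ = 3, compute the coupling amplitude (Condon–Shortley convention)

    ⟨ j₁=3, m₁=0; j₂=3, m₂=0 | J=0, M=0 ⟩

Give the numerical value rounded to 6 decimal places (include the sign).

triangle: 6!·0!·0!/7! = 720/5040
(j±m)!: 3!·3!·3!·3!·0!·0! = 1296
prefactor² = (2J+1)·Δ·N² = 1296/7
  k=3: −1/(3!·3!·0!·0!·0!·0!) = -1/36
Σ = -1/36  ⇒  CG² = 1296/7·(-1/36)² = 1/7
CG = −√(1/7) = -0.377964

-0.377964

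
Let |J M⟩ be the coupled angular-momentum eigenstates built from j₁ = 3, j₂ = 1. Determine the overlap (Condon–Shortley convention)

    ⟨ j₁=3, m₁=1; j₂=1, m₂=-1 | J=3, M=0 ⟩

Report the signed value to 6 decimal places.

triangle: 1!×5!×1!/8! = 120/40320
(j±m)!: 4!×2!×0!×2!×3!×3! = 3456
prefactor² = (2J+1)×Δ×N² = 72
  k=0: +1/(0!×1!×2!×0!×3!×1!) = 1/12
Σ = 1/12  ⇒  CG² = 72×1/12² = 1/2
CG = +√(1/2) = +0.707107

+0.707107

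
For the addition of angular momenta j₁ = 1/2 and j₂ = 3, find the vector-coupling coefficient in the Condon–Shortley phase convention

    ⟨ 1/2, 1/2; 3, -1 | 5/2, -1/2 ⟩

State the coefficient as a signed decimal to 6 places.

√[6·1!0!5!/7! · 1!0!2!4!2!3!] = √(576/7)
  +(−1)^0/∏(0,1,0,2,0,3)! = 1/12  (running 1/12)
⟨..|..⟩ = √(576/7)·(1/12) = +0.755929

+0.755929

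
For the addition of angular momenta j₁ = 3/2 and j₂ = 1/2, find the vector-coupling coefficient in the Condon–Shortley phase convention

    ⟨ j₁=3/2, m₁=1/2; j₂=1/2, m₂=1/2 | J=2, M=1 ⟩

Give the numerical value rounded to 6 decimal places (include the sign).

+√(3/4) = +0.866025

triangle: 0!·3!·1!/5! = 6/120
(j±m)!: 2!·1!·1!·0!·3!·1! = 12
prefactor² = (2J+1)·Δ·N² = 3
  k=0: +1/(0!·0!·1!·1!·2!·0!) = 1/2
Σ = 1/2  ⇒  CG² = 3·1/2² = 3/4
CG = +√(3/4) = +0.866025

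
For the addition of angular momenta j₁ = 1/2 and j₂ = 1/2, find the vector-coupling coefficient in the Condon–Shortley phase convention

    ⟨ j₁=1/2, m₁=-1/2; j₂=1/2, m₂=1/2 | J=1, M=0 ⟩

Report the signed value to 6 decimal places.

triangle: 0!·1!·1!/3! = 1/6
(j±m)!: 0!·1!·1!·0!·1!·1! = 1
prefactor² = (2J+1)·Δ·N² = 1/2
  k=0: +1/(0!·0!·1!·1!·0!·0!) = 1
Σ = 1  ⇒  CG² = 1/2·1² = 1/2
CG = +√(1/2) = +0.707107

+√(1/2) ≈ +0.707107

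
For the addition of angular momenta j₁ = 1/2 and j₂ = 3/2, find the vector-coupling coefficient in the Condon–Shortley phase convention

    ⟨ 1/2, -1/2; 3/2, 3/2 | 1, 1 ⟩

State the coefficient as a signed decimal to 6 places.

−√(3/4) ≈ -0.866025

triangle: 1!×0!×2!/4! = 2/24
(j±m)!: 0!×1!×3!×0!×2!×0! = 12
prefactor² = (2J+1)×Δ×N² = 3
  k=1: −1/(1!×0!×0!×2!×0!×0!) = -1/2
Σ = -1/2  ⇒  CG² = 3×(-1/2)² = 3/4
CG = −√(3/4) = -0.866025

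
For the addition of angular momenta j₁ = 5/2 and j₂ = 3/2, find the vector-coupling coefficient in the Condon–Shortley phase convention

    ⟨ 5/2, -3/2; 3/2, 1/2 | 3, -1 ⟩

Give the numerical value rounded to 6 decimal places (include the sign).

j₁+j₂−J=1  J+j₁−j₂=4  J−j₁+j₂=2  j₁+j₂+J+1=8
(j₁±m₁, j₂±m₂, J±M) = (1,4,2,1,2,4)
P² = 96/5
sum k=0..1:
  [0] +1/48 = 1/48
  [1] −1/6 = -1/6
S = -7/48
C² = P²·S² = 49/120 ; C = -0.639010

-0.639010  (= −√(49/120))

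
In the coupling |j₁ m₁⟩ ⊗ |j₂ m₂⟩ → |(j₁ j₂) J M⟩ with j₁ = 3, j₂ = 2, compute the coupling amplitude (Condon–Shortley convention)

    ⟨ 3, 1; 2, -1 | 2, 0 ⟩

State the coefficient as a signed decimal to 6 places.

-0.377964

j₁+j₂−J=3  J+j₁−j₂=3  J−j₁+j₂=1  j₁+j₂+J+1=8
(j₁±m₁, j₂±m₂, J±M) = (4,2,1,3,2,2)
P² = 36/7
sum k=0..1:
  [0] +1/12 = 1/12
  [1] −1/4 = -1/4
S = -1/6
C² = P²·S² = 1/7 ; C = -0.377964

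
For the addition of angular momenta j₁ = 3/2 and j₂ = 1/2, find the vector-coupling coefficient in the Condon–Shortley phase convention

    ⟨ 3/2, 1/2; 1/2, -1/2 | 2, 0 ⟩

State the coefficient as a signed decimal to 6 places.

triangle: 0!*3!*1!/5! = 6/120
(j±m)!: 2!*1!*0!*1!*2!*2! = 8
prefactor² = (2J+1)*Δ*N² = 2
  k=0: +1/(0!*0!*1!*0!*2!*1!) = 1/2
Σ = 1/2  ⇒  CG² = 2*1/2² = 1/2
CG = +√(1/2) = +0.707107

+√(1/2) ≈ +0.707107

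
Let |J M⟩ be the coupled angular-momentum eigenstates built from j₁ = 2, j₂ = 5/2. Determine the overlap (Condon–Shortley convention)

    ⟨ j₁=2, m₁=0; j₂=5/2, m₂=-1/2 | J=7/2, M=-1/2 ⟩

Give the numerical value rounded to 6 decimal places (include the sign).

+√(4/105) ≈ +0.195180

j₁+j₂−J=1  J+j₁−j₂=3  J−j₁+j₂=4  j₁+j₂+J+1=9
(j₁±m₁, j₂±m₂, J±M) = (2,2,2,3,3,4)
P² = 768/35
sum k=0..1:
  [0] +1/8 = 1/8
  [1] −1/12 = -1/12
S = 1/24
C² = P²·S² = 4/105 ; C = +0.195180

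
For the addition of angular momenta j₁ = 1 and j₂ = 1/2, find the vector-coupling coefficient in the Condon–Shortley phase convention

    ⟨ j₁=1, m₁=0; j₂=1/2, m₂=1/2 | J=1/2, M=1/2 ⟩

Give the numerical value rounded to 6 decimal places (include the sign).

-0.577350  (= −√(1/3))

j₁+j₂−J=1  J+j₁−j₂=1  J−j₁+j₂=0  j₁+j₂+J+1=3
(j₁±m₁, j₂±m₂, J±M) = (1,1,1,0,1,0)
P² = 1/3
sum k=1..1:
  [1] −1/1 = -1
S = -1
C² = P²·S² = 1/3 ; C = -0.577350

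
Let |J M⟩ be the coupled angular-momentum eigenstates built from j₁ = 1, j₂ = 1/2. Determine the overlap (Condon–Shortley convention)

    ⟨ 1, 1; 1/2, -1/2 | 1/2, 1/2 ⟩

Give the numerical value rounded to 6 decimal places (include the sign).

√[2·1!1!0!/3! · 2!0!0!1!1!0!] = √(2/3)
  +(−1)^0/∏(0,1,0,0,1,0)! = 1  (running 1)
⟨..|..⟩ = √(2/3)·(1) = +0.816497

+0.816497  (= +√(2/3))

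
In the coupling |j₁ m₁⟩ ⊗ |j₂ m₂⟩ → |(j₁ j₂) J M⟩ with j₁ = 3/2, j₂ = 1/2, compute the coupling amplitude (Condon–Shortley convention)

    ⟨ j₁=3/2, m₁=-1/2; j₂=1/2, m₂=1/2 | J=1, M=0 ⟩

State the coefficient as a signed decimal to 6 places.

triangle: 1!×2!×0!/4! = 2/24
(j±m)!: 1!×2!×1!×0!×1!×1! = 2
prefactor² = (2J+1)×Δ×N² = 1/2
  k=1: −1/(1!×0!×1!×0!×1!×0!) = -1
Σ = -1  ⇒  CG² = 1/2×(-1)² = 1/2
CG = −√(1/2) = -0.707107

−√(1/2) = -0.707107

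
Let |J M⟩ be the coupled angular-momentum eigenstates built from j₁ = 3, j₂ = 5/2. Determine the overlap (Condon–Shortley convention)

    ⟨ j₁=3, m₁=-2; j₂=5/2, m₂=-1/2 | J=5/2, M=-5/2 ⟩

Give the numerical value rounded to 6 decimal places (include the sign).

+0.597614

j₁+j₂−J=3  J+j₁−j₂=3  J−j₁+j₂=2  j₁+j₂+J+1=9
(j₁±m₁, j₂±m₂, J±M) = (1,5,2,3,0,5)
P² = 1440/7
sum k=2..2:
  [2] +1/24 = 1/24
S = 1/24
C² = P²·S² = 5/14 ; C = +0.597614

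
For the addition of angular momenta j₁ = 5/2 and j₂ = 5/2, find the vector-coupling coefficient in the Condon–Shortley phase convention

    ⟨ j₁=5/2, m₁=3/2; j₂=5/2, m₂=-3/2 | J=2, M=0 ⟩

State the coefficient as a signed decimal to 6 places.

j₁+j₂−J=3  J+j₁−j₂=2  J−j₁+j₂=2  j₁+j₂+J+1=8
(j₁±m₁, j₂±m₂, J±M) = (4,1,1,4,2,2)
P² = 48/7
sum k=0..1:
  [0] +1/6 = 1/6
  [1] −1/8 = -1/8
S = 1/24
C² = P²·S² = 1/84 ; C = +0.109109

+√(1/84) ≈ +0.109109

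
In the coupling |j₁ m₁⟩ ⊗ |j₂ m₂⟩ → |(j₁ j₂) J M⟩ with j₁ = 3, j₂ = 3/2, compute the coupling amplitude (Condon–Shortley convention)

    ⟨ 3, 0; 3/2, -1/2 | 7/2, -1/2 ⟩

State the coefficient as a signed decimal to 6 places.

+√(2/21) = +0.308607

j₁+j₂−J=1  J+j₁−j₂=5  J−j₁+j₂=2  j₁+j₂+J+1=9
(j₁±m₁, j₂±m₂, J±M) = (3,3,1,2,3,4)
P² = 384/7
sum k=0..1:
  [0] +1/12 = 1/12
  [1] −1/24 = -1/24
S = 1/24
C² = P²·S² = 2/21 ; C = +0.308607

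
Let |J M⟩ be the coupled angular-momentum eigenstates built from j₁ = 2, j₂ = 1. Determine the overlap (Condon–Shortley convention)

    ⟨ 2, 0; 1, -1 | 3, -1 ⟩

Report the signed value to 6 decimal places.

j₁+j₂−J=0  J+j₁−j₂=4  J−j₁+j₂=2  j₁+j₂+J+1=7
(j₁±m₁, j₂±m₂, J±M) = (2,2,0,2,2,4)
P² = 128/5
sum k=0..0:
  [0] +1/8 = 1/8
S = 1/8
C² = P²·S² = 2/5 ; C = +0.632456

+0.632456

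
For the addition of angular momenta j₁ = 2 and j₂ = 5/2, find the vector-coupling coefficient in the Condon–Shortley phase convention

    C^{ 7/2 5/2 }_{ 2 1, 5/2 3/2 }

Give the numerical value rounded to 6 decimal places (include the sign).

-0.125988  (= −√(1/63))

√[8·1!3!4!/9! · 3!1!4!1!6!1!] = √(2304/7)
  +(−1)^0/∏(0,1,1,4,2,0)! = 1/48  (running 1/48)
  +(−1)^1/∏(1,0,0,3,3,1)! = -1/36  (running -1/144)
⟨..|..⟩ = √(2304/7)·(-1/144) = -0.125988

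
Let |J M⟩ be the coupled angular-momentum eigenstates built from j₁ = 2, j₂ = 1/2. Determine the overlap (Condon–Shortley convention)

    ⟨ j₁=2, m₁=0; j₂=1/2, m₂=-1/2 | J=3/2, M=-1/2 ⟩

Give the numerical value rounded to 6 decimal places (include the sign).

+0.632456  (= +√(2/5))

triangle: 1!*3!*0!/5! = 6/120
(j±m)!: 2!*2!*0!*1!*1!*2! = 8
prefactor² = (2J+1)*Δ*N² = 8/5
  k=0: +1/(0!*1!*2!*0!*1!*0!) = 1/2
Σ = 1/2  ⇒  CG² = 8/5*1/2² = 2/5
CG = +√(2/5) = +0.632456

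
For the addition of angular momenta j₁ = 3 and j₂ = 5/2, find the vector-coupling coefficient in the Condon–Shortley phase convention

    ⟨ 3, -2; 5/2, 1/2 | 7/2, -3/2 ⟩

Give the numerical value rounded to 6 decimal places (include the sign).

triangle: 2!×4!×3!/10! = 288/3628800
(j±m)!: 1!×5!×3!×2!×2!×5! = 345600
prefactor² = (2J+1)×Δ×N² = 1536/7
  k=1: −1/(1!×1!×4!×2!×0!×1!) = -1/48
  k=2: +1/(2!×0!×3!×1!×1!×2!) = 1/24
Σ = 1/48  ⇒  CG² = 1536/7×1/48² = 2/21
CG = +√(2/21) = +0.308607

+0.308607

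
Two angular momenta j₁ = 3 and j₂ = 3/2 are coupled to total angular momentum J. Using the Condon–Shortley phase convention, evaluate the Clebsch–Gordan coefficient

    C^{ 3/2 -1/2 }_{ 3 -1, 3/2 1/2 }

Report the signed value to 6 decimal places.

triangle: 3!×3!×0!/7! = 36/5040
(j±m)!: 2!×4!×2!×1!×1!×2! = 192
prefactor² = (2J+1)×Δ×N² = 192/35
  k=2: +1/(2!×1!×2!×0!×1!×0!) = 1/4
Σ = 1/4  ⇒  CG² = 192/35×1/4² = 12/35
CG = +√(12/35) = +0.585540

+√(12/35) ≈ +0.585540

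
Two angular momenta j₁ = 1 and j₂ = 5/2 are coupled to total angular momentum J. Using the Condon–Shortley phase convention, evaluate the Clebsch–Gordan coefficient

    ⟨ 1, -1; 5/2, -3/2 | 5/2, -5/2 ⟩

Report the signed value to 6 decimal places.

-0.534522

j₁+j₂−J=1  J+j₁−j₂=1  J−j₁+j₂=4  j₁+j₂+J+1=7
(j₁±m₁, j₂±m₂, J±M) = (0,2,1,4,0,5)
P² = 1152/7
sum k=1..1:
  [1] −1/24 = -1/24
S = -1/24
C² = P²·S² = 2/7 ; C = -0.534522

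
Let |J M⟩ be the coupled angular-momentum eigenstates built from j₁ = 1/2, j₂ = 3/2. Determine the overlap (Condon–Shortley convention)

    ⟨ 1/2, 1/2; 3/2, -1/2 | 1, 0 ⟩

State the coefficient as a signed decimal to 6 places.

+0.707107

√[3·1!0!2!/4! · 1!0!1!2!1!1!] = √(1/2)
  +(−1)^0/∏(0,1,0,1,0,1)! = 1  (running 1)
⟨..|..⟩ = √(1/2)·(1) = +0.707107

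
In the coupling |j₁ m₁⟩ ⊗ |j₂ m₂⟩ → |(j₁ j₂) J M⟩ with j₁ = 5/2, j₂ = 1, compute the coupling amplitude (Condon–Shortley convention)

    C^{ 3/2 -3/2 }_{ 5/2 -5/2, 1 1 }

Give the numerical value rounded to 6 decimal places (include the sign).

+√(2/3) = +0.816497

j₁+j₂−J=2  J+j₁−j₂=3  J−j₁+j₂=0  j₁+j₂+J+1=6
(j₁±m₁, j₂±m₂, J±M) = (0,5,2,0,0,3)
P² = 96
sum k=2..2:
  [2] +1/12 = 1/12
S = 1/12
C² = P²·S² = 2/3 ; C = +0.816497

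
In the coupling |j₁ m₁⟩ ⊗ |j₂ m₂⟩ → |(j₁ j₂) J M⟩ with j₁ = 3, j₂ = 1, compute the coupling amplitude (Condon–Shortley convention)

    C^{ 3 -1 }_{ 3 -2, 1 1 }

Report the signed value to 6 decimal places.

-0.645497  (= −√(5/12))

j₁+j₂−J=1  J+j₁−j₂=5  J−j₁+j₂=1  j₁+j₂+J+1=8
(j₁±m₁, j₂±m₂, J±M) = (1,5,2,0,2,4)
P² = 240
sum k=1..1:
  [1] −1/24 = -1/24
S = -1/24
C² = P²·S² = 5/12 ; C = -0.645497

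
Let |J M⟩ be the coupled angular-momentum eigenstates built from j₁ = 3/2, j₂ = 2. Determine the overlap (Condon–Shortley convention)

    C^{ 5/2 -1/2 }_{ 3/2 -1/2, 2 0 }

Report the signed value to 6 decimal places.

-0.292770  (= −√(3/35))

triangle: 1!·2!·3!/7! = 12/5040
(j±m)!: 1!·2!·2!·2!·2!·3! = 96
prefactor² = (2J+1)·Δ·N² = 48/35
  k=0: +1/(0!·1!·2!·2!·0!·1!) = 1/4
  k=1: −1/(1!·0!·1!·1!·1!·2!) = -1/2
Σ = -1/4  ⇒  CG² = 48/35·(-1/4)² = 3/35
CG = −√(3/35) = -0.292770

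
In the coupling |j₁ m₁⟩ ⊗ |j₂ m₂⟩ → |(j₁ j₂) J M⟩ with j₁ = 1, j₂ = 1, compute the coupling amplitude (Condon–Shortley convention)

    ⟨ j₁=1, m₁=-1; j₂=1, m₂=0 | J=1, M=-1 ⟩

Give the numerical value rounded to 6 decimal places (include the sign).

j₁+j₂−J=1  J+j₁−j₂=1  J−j₁+j₂=1  j₁+j₂+J+1=4
(j₁±m₁, j₂±m₂, J±M) = (0,2,1,1,0,2)
P² = 1/2
sum k=1..1:
  [1] −1/1 = -1
S = -1
C² = P²·S² = 1/2 ; C = -0.707107

−√(1/2) ≈ -0.707107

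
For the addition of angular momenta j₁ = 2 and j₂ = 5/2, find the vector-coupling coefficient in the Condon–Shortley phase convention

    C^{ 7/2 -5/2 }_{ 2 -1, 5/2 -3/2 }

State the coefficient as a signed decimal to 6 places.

+√(1/63) ≈ +0.125988

j₁+j₂−J=1  J+j₁−j₂=3  J−j₁+j₂=4  j₁+j₂+J+1=9
(j₁±m₁, j₂±m₂, J±M) = (1,3,1,4,1,6)
P² = 2304/7
sum k=0..1:
  [0] +1/36 = 1/36
  [1] −1/48 = -1/48
S = 1/144
C² = P²·S² = 1/63 ; C = +0.125988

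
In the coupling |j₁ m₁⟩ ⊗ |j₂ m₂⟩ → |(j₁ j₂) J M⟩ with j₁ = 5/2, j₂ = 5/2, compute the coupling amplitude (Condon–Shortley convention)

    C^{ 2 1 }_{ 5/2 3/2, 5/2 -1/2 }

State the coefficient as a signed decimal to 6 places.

j₁+j₂−J=3  J+j₁−j₂=2  J−j₁+j₂=2  j₁+j₂+J+1=8
(j₁±m₁, j₂±m₂, J±M) = (4,1,2,3,3,1)
P² = 36/7
sum k=0..1:
  [0] +1/12 = 1/12
  [1] −1/4 = -1/4
S = -1/6
C² = P²·S² = 1/7 ; C = -0.377964

−√(1/7) = -0.377964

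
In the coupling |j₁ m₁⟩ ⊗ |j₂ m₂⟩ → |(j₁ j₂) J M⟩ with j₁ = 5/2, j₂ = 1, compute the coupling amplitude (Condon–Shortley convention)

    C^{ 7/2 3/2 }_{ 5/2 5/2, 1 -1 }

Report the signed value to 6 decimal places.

+0.218218  (= +√(1/21))

j₁+j₂−J=0  J+j₁−j₂=5  J−j₁+j₂=2  j₁+j₂+J+1=8
(j₁±m₁, j₂±m₂, J±M) = (5,0,0,2,5,2)
P² = 19200/7
sum k=0..0:
  [0] +1/240 = 1/240
S = 1/240
C² = P²·S² = 1/21 ; C = +0.218218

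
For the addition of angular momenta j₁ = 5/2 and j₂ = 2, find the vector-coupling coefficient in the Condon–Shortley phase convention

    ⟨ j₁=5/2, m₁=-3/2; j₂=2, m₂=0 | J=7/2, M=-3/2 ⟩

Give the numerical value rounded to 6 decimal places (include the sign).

√[8·1!4!3!/9! · 1!4!2!2!2!5!] = √(512/7)
  +(−1)^0/∏(0,1,4,2,0,1)! = 1/48  (running 1/48)
  +(−1)^1/∏(1,0,3,1,1,2)! = -1/12  (running -1/16)
⟨..|..⟩ = √(512/7)·(-1/16) = -0.534522

-0.534522  (= −√(2/7))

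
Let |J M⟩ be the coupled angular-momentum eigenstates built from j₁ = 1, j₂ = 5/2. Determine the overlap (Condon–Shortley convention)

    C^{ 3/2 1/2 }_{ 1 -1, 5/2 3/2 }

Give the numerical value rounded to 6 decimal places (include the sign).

+0.632456  (= +√(2/5))

j₁+j₂−J=2  J+j₁−j₂=0  J−j₁+j₂=3  j₁+j₂+J+1=6
(j₁±m₁, j₂±m₂, J±M) = (0,2,4,1,2,1)
P² = 32/5
sum k=2..2:
  [2] +1/4 = 1/4
S = 1/4
C² = P²·S² = 2/5 ; C = +0.632456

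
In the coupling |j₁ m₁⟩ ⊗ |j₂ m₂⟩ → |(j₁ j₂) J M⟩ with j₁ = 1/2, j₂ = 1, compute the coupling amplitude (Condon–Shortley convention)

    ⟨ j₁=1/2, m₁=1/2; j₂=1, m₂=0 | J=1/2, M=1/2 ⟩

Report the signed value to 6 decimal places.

√[2·1!0!1!/3! · 1!0!1!1!1!0!] = √(1/3)
  +(−1)^0/∏(0,1,0,1,0,0)! = 1  (running 1)
⟨..|..⟩ = √(1/3)·(1) = +0.577350

+0.577350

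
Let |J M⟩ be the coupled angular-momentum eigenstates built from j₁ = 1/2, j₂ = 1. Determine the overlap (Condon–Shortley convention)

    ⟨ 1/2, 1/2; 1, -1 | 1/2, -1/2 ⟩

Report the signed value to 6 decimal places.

triangle: 1!·0!·1!/3! = 1/6
(j±m)!: 1!·0!·0!·2!·0!·1! = 2
prefactor² = (2J+1)·Δ·N² = 2/3
  k=0: +1/(0!·1!·0!·0!·0!·1!) = 1
Σ = 1  ⇒  CG² = 2/3·1² = 2/3
CG = +√(2/3) = +0.816497

+0.816497  (= +√(2/3))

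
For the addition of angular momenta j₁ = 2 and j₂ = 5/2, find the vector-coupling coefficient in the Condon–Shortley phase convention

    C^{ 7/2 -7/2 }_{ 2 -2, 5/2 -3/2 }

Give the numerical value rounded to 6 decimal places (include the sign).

triangle: 1!×3!×4!/9! = 144/362880
(j±m)!: 0!×4!×1!×4!×0!×7! = 2903040
prefactor² = (2J+1)×Δ×N² = 9216
  k=1: −1/(1!×0!×3!×0!×0!×4!) = -1/144
Σ = -1/144  ⇒  CG² = 9216×(-1/144)² = 4/9
CG = −√(4/9) = -0.666667

−√(4/9) = -0.666667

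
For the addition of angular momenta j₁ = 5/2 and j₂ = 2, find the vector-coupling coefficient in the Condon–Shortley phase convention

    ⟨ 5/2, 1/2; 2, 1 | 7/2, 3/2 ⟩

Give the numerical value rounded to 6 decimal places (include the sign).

-0.308607  (= −√(2/21))

triangle: 1!*4!*3!/9! = 144/362880
(j±m)!: 3!*2!*3!*1!*5!*2! = 17280
prefactor² = (2J+1)*Δ*N² = 384/7
  k=0: +1/(0!*1!*2!*3!*2!*0!) = 1/24
  k=1: −1/(1!*0!*1!*2!*3!*1!) = -1/12
Σ = -1/24  ⇒  CG² = 384/7*(-1/24)² = 2/21
CG = −√(2/21) = -0.308607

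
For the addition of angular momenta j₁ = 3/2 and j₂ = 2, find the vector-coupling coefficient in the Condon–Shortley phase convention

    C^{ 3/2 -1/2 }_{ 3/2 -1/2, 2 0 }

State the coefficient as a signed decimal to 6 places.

√[4·2!1!2!/6! · 1!2!2!2!1!2!] = √(16/45)
  +(−1)^1/∏(1,1,1,1,0,1)! = -1  (running -1)
  +(−1)^2/∏(2,0,0,0,1,2)! = 1/4  (running -3/4)
⟨..|..⟩ = √(16/45)·(-3/4) = -0.447214

−√(1/5) = -0.447214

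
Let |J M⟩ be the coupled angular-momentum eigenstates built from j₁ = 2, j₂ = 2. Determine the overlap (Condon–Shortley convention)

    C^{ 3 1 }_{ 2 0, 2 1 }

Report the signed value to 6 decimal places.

j₁+j₂−J=1  J+j₁−j₂=3  J−j₁+j₂=3  j₁+j₂+J+1=8
(j₁±m₁, j₂±m₂, J±M) = (2,2,3,1,4,2)
P² = 36/5
sum k=0..1:
  [0] +1/12 = 1/12
  [1] −1/4 = -1/4
S = -1/6
C² = P²·S² = 1/5 ; C = -0.447214

-0.447214  (= −√(1/5))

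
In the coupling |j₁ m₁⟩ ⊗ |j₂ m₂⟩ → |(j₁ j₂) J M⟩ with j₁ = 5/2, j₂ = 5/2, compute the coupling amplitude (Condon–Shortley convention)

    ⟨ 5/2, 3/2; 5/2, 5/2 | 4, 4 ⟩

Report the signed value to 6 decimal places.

√[9·1!4!4!/10! · 4!1!5!0!8!0!] = √(165888)
  +(−1)^1/∏(1,0,0,4,4,0)! = -1/576  (running -1/576)
⟨..|..⟩ = √(165888)·(-1/576) = -0.707107

-0.707107  (= −√(1/2))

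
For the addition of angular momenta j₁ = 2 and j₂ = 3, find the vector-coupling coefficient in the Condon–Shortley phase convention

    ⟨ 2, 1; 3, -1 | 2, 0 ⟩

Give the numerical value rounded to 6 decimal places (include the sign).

triangle: 3!×1!×3!/8! = 36/40320
(j±m)!: 3!×1!×2!×4!×2!×2! = 1152
prefactor² = (2J+1)×Δ×N² = 36/7
  k=0: +1/(0!×3!×1!×2!×0!×1!) = 1/12
  k=1: −1/(1!×2!×0!×1!×1!×2!) = -1/4
Σ = -1/6  ⇒  CG² = 36/7×(-1/6)² = 1/7
CG = −√(1/7) = -0.377964

−√(1/7) ≈ -0.377964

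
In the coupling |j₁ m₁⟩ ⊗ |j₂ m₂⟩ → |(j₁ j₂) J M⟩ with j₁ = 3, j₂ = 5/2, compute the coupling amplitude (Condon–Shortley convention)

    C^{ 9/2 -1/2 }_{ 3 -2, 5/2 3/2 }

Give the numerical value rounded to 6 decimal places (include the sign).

−√(361/1386) ≈ -0.510355

triangle: 1!*5!*4!/11! = 2880/39916800
(j±m)!: 1!*5!*4!*1!*4!*5! = 8294400
prefactor² = (2J+1)*Δ*N² = 460800/77
  k=0: +1/(0!*1!*5!*4!*0!*0!) = 1/2880
  k=1: −1/(1!*0!*4!*3!*1!*1!) = -1/144
Σ = -19/2880  ⇒  CG² = 460800/77*(-19/2880)² = 361/1386
CG = −√(361/1386) = -0.510355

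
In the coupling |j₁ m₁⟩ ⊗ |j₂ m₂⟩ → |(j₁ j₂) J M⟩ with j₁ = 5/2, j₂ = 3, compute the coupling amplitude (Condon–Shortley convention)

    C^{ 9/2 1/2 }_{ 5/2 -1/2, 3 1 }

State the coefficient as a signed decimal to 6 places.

-0.480500  (= −√(160/693))

√[10·1!4!5!/11! · 2!3!4!2!5!4!] = √(92160/77)
  +(−1)^0/∏(0,1,3,4,1,1)! = 1/144  (running 1/144)
  +(−1)^1/∏(1,0,2,3,2,2)! = -1/48  (running -1/72)
⟨..|..⟩ = √(92160/77)·(-1/72) = -0.480500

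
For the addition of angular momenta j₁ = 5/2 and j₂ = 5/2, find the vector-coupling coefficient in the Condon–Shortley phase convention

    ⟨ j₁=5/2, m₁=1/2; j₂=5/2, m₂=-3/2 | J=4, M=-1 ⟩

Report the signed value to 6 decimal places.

+0.597614

triangle: 1!·4!·4!/10! = 576/3628800
(j±m)!: 3!·2!·1!·4!·3!·5! = 207360
prefactor² = (2J+1)·Δ·N² = 10368/35
  k=0: +1/(0!·1!·2!·1!·2!·3!) = 1/24
  k=1: −1/(1!·0!·1!·0!·3!·4!) = -1/144
Σ = 5/144  ⇒  CG² = 10368/35·5/144² = 5/14
CG = +√(5/14) = +0.597614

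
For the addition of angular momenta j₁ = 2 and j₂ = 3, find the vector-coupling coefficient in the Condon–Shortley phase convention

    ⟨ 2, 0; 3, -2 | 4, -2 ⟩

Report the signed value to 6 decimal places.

+√(12/35) = +0.585540

j₁+j₂−J=1  J+j₁−j₂=3  J−j₁+j₂=5  j₁+j₂+J+1=10
(j₁±m₁, j₂±m₂, J±M) = (2,2,1,5,2,6)
P² = 8640/7
sum k=0..1:
  [0] +1/48 = 1/48
  [1] −1/240 = -1/240
S = 1/60
C² = P²·S² = 12/35 ; C = +0.585540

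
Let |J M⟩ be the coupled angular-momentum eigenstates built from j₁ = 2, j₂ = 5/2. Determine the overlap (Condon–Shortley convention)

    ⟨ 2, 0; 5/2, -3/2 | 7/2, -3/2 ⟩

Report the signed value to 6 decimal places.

+0.534522

√[8·1!3!4!/9! · 2!2!1!4!2!5!] = √(512/7)
  +(−1)^0/∏(0,1,2,1,1,3)! = 1/12  (running 1/12)
  +(−1)^1/∏(1,0,1,0,2,4)! = -1/48  (running 1/16)
⟨..|..⟩ = √(512/7)·(1/16) = +0.534522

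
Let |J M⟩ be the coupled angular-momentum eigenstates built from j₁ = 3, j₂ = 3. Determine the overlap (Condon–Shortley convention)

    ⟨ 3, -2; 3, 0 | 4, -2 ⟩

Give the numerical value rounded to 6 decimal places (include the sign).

+0.139573

√[9·2!4!4!/11! · 1!5!3!3!2!6!] = √(124416/77)
  +(−1)^1/∏(1,1,4,2,0,2)! = -1/96  (running -1/96)
  +(−1)^2/∏(2,0,3,1,1,3)! = 1/72  (running 1/288)
⟨..|..⟩ = √(124416/77)·(1/288) = +0.139573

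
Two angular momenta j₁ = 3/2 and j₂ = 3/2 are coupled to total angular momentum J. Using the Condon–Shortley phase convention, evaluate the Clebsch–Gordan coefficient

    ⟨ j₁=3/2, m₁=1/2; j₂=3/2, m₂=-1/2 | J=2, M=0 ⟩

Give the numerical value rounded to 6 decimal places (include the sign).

+√(1/4) ≈ +0.500000

triangle: 1!×2!×2!/6! = 4/720
(j±m)!: 2!×1!×1!×2!×2!×2! = 16
prefactor² = (2J+1)×Δ×N² = 4/9
  k=0: +1/(0!×1!×1!×1!×1!×1!) = 1
  k=1: −1/(1!×0!×0!×0!×2!×2!) = -1/4
Σ = 3/4  ⇒  CG² = 4/9×3/4² = 1/4
CG = +√(1/4) = +0.500000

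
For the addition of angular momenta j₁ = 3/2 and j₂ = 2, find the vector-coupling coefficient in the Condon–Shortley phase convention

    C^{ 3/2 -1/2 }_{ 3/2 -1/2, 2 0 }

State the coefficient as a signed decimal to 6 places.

-0.447214  (= −√(1/5))

√[4·2!1!2!/6! · 1!2!2!2!1!2!] = √(16/45)
  +(−1)^1/∏(1,1,1,1,0,1)! = -1  (running -1)
  +(−1)^2/∏(2,0,0,0,1,2)! = 1/4  (running -3/4)
⟨..|..⟩ = √(16/45)·(-3/4) = -0.447214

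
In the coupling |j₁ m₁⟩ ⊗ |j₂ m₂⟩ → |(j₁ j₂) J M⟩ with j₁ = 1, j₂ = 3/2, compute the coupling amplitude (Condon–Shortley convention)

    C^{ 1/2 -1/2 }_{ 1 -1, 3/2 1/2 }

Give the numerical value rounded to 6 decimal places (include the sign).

+√(1/6) ≈ +0.408248

j₁+j₂−J=2  J+j₁−j₂=0  J−j₁+j₂=1  j₁+j₂+J+1=4
(j₁±m₁, j₂±m₂, J±M) = (0,2,2,1,0,1)
P² = 2/3
sum k=2..2:
  [2] +1/2 = 1/2
S = 1/2
C² = P²·S² = 1/6 ; C = +0.408248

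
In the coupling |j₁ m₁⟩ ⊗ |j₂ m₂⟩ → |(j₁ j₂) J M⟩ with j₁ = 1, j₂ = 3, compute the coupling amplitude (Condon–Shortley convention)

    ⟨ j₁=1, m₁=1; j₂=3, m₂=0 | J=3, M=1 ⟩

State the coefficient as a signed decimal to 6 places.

triangle: 1!·1!·5!/8! = 120/40320
(j±m)!: 2!·0!·3!·3!·4!·2! = 3456
prefactor² = (2J+1)·Δ·N² = 72
  k=0: +1/(0!·1!·0!·3!·1!·2!) = 1/12
Σ = 1/12  ⇒  CG² = 72·1/12² = 1/2
CG = +√(1/2) = +0.707107

+√(1/2) ≈ +0.707107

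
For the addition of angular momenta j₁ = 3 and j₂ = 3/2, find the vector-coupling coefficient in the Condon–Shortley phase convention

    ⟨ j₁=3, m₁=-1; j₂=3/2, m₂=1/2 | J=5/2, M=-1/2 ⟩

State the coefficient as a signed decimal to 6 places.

triangle: 2!*4!*1!/8! = 48/40320
(j±m)!: 2!*4!*2!*1!*2!*3! = 1152
prefactor² = (2J+1)*Δ*N² = 288/35
  k=1: −1/(1!*1!*3!*1!*1!*0!) = -1/6
  k=2: +1/(2!*0!*2!*0!*2!*1!) = 1/8
Σ = -1/24  ⇒  CG² = 288/35*(-1/24)² = 1/70
CG = −√(1/70) = -0.119523

−√(1/70) ≈ -0.119523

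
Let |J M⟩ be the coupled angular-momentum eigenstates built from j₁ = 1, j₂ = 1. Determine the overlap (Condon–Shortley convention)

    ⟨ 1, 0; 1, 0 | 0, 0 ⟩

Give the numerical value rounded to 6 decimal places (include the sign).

−√(1/3) = -0.577350

triangle: 2!×0!×0!/3! = 2/6
(j±m)!: 1!×1!×1!×1!×0!×0! = 1
prefactor² = (2J+1)×Δ×N² = 1/3
  k=1: −1/(1!×1!×0!×0!×0!×0!) = -1
Σ = -1  ⇒  CG² = 1/3×(-1)² = 1/3
CG = −√(1/3) = -0.577350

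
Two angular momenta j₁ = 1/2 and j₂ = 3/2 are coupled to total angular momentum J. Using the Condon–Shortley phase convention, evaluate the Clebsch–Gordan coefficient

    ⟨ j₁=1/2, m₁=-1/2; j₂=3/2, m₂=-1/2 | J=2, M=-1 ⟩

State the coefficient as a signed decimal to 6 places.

+√(3/4) ≈ +0.866025

√[5·0!1!3!/5! · 0!1!1!2!1!3!] = √(3)
  +(−1)^0/∏(0,0,1,1,0,2)! = 1/2  (running 1/2)
⟨..|..⟩ = √(3)·(1/2) = +0.866025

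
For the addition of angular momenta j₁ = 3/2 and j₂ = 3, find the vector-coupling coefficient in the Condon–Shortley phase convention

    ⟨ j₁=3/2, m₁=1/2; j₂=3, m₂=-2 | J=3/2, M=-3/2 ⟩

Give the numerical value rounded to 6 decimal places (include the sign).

√[4·3!0!3!/7! · 2!1!1!5!0!3!] = √(288/7)
  +(−1)^1/∏(1,2,0,0,0,3)! = -1/12  (running -1/12)
⟨..|..⟩ = √(288/7)·(-1/12) = -0.534522

-0.534522  (= −√(2/7))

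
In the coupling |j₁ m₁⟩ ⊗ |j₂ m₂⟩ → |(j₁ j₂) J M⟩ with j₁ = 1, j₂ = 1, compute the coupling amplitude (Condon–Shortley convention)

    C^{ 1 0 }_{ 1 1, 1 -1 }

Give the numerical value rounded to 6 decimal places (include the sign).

+0.707107

√[3·1!1!1!/4! · 2!0!0!2!1!1!] = √(1/2)
  +(−1)^0/∏(0,1,0,0,1,1)! = 1  (running 1)
⟨..|..⟩ = √(1/2)·(1) = +0.707107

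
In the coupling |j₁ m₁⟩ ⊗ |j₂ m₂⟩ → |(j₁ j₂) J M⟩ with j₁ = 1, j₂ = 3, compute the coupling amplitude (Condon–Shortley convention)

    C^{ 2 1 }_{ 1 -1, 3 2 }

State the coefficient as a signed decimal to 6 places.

j₁+j₂−J=2  J+j₁−j₂=0  J−j₁+j₂=4  j₁+j₂+J+1=7
(j₁±m₁, j₂±m₂, J±M) = (0,2,5,1,3,1)
P² = 480/7
sum k=2..2:
  [2] +1/12 = 1/12
S = 1/12
C² = P²·S² = 10/21 ; C = +0.690066

+0.690066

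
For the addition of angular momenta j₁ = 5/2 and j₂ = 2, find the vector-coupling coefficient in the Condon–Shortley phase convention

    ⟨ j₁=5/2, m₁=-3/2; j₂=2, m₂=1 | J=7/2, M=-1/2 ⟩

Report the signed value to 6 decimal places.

triangle: 1!×4!×3!/9! = 144/362880
(j±m)!: 1!×4!×3!×1!×3!×4! = 20736
prefactor² = (2J+1)×Δ×N² = 2304/35
  k=0: +1/(0!×1!×4!×3!×0!×0!) = 1/144
  k=1: −1/(1!×0!×3!×2!×1!×1!) = -1/12
Σ = -11/144  ⇒  CG² = 2304/35×(-11/144)² = 121/315
CG = −√(121/315) = -0.619780

-0.619780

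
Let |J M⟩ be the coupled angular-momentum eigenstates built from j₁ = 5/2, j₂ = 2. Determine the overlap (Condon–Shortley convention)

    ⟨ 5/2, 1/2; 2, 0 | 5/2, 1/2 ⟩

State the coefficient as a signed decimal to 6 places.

j₁+j₂−J=2  J+j₁−j₂=3  J−j₁+j₂=2  j₁+j₂+J+1=8
(j₁±m₁, j₂±m₂, J±M) = (3,2,2,2,3,2)
P² = 72/35
sum k=0..2:
  [0] +1/8 = 1/8
  [1] −1/2 = -1/2
  [2] +1/24 = 1/24
S = -1/3
C² = P²·S² = 8/35 ; C = -0.478091

−√(8/35) ≈ -0.478091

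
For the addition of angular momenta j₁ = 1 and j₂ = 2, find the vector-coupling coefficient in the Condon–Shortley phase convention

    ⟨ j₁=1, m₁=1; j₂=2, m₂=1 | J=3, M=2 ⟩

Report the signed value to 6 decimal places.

+√(2/3) ≈ +0.816497

√[7·0!2!4!/7! · 2!0!3!1!5!1!] = √(96)
  +(−1)^0/∏(0,0,0,3,2,1)! = 1/12  (running 1/12)
⟨..|..⟩ = √(96)·(1/12) = +0.816497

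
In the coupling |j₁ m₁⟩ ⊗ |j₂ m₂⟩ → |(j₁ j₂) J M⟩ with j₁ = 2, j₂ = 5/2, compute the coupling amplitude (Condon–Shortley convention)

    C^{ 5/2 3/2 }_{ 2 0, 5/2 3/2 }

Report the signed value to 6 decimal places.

j₁+j₂−J=2  J+j₁−j₂=2  J−j₁+j₂=3  j₁+j₂+J+1=8
(j₁±m₁, j₂±m₂, J±M) = (2,2,4,1,4,1)
P² = 288/35
sum k=1..2:
  [1] −1/6 = -1/6
  [2] +1/8 = 1/8
S = -1/24
C² = P²·S² = 1/70 ; C = -0.119523

−√(1/70) = -0.119523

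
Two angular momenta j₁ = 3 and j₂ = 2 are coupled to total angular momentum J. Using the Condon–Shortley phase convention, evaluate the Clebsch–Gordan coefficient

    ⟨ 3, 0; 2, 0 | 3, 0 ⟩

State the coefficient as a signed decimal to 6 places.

√[7·2!4!2!/9! · 3!3!2!2!3!3!] = √(48/5)
  +(−1)^0/∏(0,2,3,2,1,0)! = 1/24  (running 1/24)
  +(−1)^1/∏(1,1,2,1,2,1)! = -1/4  (running -5/24)
  +(−1)^2/∏(2,0,1,0,3,2)! = 1/24  (running -1/6)
⟨..|..⟩ = √(48/5)·(-1/6) = -0.516398

-0.516398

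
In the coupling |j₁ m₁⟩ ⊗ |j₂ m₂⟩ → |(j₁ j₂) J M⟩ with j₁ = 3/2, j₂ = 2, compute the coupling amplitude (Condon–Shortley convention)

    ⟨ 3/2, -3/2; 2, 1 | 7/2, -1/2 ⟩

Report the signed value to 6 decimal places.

√[8·0!3!4!/8! · 0!3!3!1!3!4!] = √(5184/35)
  +(−1)^0/∏(0,0,3,3,0,1)! = 1/36  (running 1/36)
⟨..|..⟩ = √(5184/35)·(1/36) = +0.338062

+0.338062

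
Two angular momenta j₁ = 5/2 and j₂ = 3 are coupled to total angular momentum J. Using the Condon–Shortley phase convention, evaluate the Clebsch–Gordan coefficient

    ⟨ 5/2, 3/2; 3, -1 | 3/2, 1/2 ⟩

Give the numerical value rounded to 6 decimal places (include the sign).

-0.483046

√[4·4!1!2!/8! · 4!1!2!4!2!1!] = √(384/35)
  +(−1)^0/∏(0,4,1,2,0,0)! = 1/48  (running 1/48)
  +(−1)^1/∏(1,3,0,1,1,1)! = -1/6  (running -7/48)
⟨..|..⟩ = √(384/35)·(-7/48) = -0.483046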